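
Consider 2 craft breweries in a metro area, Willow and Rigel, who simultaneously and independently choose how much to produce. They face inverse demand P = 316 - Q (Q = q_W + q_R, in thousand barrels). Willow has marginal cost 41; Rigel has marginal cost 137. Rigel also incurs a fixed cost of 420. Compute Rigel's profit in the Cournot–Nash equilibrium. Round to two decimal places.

Willow's profit: π_W = (316 - Q)q_W - (41q_W). Setting ∂π_W/∂q_W = 0: 275 - 2q_W - (q_R) = 0.
Rigel's first-order condition: 179 - 2q_R - (q_W) = 0.
Rearranging gives the reaction functions q_W = (275 - q_R)/2 and q_R = (179 - q_W)/2.
Substituting one into the other gives q_W = 371/3 and q_R = 83/3.
Price P = 316 - 454/3 = 494/3.
Rigel's profit: (494/3 - 137)·(83/3) - 420 = 345.4444.

345.44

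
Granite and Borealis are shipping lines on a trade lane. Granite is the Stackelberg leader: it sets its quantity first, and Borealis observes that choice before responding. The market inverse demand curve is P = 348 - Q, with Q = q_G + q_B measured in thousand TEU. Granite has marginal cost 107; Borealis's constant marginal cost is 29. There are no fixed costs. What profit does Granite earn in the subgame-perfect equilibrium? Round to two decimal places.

The follower Borealis best-responds to any q_G: π_B = (348 - Q)q_B - 29q_B.
Follower FOC: 319 - q_G - 2q_B = 0, so q_B(q_G) = (319 - q_G)/2.
The leader anticipates this reaction. Substituting into P = 348 - Q gives P = 377/2 - (1/2)q_G, so π_G = (377/2 - (1/2)q_G)q_G - 107q_G.
Maximising: ∂π_G/∂q_G = 163/2 - q_G = 0, giving q_G = 163/2.
Then q_B = (319 - 163/2)/2 = 475/4.
Price P = 348 - 801/4 = 591/4.
Granite's profit: (591/4 - 107)·(163/2) = 3321.1250.

3321.13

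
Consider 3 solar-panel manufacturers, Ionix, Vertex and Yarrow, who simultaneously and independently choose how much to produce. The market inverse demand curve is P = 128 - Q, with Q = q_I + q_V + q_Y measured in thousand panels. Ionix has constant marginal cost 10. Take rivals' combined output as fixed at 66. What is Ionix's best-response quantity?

26

With rivals' combined output fixed at 66, Ionix's profit is π_I = (128 - 66 - q_I)q_I - (10q_I) = (62 - q_I)q_I - (10q_I).
∂π_I/∂q_I = 52 - 2q_I = 0, so q_I = 26.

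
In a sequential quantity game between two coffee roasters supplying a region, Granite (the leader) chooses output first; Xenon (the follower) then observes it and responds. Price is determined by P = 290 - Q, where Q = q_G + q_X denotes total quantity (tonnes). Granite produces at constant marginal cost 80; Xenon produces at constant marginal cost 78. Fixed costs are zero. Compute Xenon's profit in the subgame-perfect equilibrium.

The follower Xenon best-responds to any q_G: π_X = (290 - Q)q_X - 78q_X.
∂π_X/∂q_X = 212 - q_G - 2q_X = 0 gives the reaction function q_X = (212 - q_G)/2.
Granite substitutes q_X(q_G) into its own profit: π_G = q_G(290 - q_G - (212 - q_G)/2) - 80q_G = (184 - (1/2)q_G)q_G - 80q_G.
Leader FOC: 104 - q_G = 0, so q_G = 104.
Then q_X = (212 - 104)/2 = 54.
Price P = 290 - 158 = 132.
Xenon's profit: (132 - 78)·54 = 2916.

2916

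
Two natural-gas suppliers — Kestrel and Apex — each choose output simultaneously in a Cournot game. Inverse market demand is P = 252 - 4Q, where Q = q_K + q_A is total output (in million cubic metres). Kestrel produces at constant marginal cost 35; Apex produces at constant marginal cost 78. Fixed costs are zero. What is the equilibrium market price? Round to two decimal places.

Kestrel's profit: π_K = (252 - 4Q)q_K - (35q_K). Setting ∂π_K/∂q_K = 0: 217 - 8q_K - 4(q_A) = 0.
Apex's profit: π_A = (252 - 4Q)q_A - (78q_A). Setting ∂π_A/∂q_A = 0: 174 - 8q_A - 4(q_K) = 0.
Rearranging gives the reaction functions q_K = (217 - 4q_A)/8 and q_A = (174 - 4q_K)/8.
Substituting one into the other gives q_K = 65/3 and q_A = 131/12.
Total output Q = 391/12, so price P = 252 - 4·(391/12) = 365/3.

121.67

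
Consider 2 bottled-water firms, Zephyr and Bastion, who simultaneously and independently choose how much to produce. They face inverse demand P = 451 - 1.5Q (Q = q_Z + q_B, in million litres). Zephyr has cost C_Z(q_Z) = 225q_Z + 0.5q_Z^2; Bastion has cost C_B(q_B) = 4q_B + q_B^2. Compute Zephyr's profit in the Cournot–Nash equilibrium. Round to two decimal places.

1340.31

Zephyr's profit: π_Z = (451 - 1.5Q)q_Z - (225q_Z + (1/2)q_Z²). Setting ∂π_Z/∂q_Z = 0: 226 - 4q_Z - (3/2)(q_B) = 0.
Bastion's first-order condition: 447 - 5q_B - (3/2)(q_Z) = 0.
Best responses: q_Z = (226 - (3/2)q_B)/4, q_B = (447 - (3/2)q_Z)/5.
Substituting one into the other gives q_Z = 1838/71 and q_B = 81.6338.
Price P = 451 - (3/2)·107.5211 = 289.7183.
Zephyr's profit: 289.7183·(1838/71) - 225·(1838/71) - (1/2)(1838/71)² = 1340.3071.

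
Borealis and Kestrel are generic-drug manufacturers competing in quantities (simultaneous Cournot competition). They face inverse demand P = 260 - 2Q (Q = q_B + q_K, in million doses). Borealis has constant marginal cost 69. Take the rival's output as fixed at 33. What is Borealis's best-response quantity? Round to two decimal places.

31.25

With the rival's output fixed at 33, Borealis's profit is π_B = (260 - 2·33 - 2q_B)q_B - (69q_B) = (194 - 2q_B)q_B - (69q_B).
∂π_B/∂q_B = 125 - 4q_B = 0, so q_B = 125/4.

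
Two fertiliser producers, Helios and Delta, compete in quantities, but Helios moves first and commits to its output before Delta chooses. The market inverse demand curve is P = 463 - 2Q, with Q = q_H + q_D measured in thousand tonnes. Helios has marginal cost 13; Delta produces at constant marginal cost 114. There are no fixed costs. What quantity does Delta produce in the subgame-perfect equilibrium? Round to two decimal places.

Solve by backward induction. Given q_H, the follower Delta maximises π_D = (463 - 2q_H - 2q_D)q_D - 114q_D.
Follower FOC: 349 - 2q_H - 4q_D = 0, so q_D(q_H) = (349 - 2q_H)/4.
Helios substitutes q_D(q_H) into its own profit: π_H = q_H(463 - 2q_H - (349 - 2q_H)/2) - 13q_H = (577/2 - q_H)q_H - 13q_H.
The leader's first-order condition 551/2 - 2q_H = 0 yields q_H = 551/4.
Then q_D = (349 - 2·(551/4))/4 = 147/8.

18.38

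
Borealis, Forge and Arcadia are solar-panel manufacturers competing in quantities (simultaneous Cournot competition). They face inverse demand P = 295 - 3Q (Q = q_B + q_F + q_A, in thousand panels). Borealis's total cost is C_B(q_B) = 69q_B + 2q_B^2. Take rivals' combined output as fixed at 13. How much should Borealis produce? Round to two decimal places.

18.70

With rivals' combined output fixed at 13, Borealis's profit is π_B = (295 - 3·13 - 3q_B)q_B - (69q_B + 2q_B²) = (256 - 3q_B)q_B - (69q_B + 2q_B²).
∂π_B/∂q_B = 187 - 10q_B = 0, so q_B = 187/10.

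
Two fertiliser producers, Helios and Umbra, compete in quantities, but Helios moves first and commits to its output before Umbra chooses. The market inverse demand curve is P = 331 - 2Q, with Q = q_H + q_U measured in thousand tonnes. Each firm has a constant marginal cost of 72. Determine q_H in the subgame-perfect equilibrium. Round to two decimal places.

Solve by backward induction. Given q_H, the follower Umbra maximises π_U = (331 - 2q_H - 2q_U)q_U - 72q_U.
Setting the follower's marginal profit to zero, 259 - 2q_H - 4q_U = 0, i.e. q_U = (259 - 2q_H)/4.
Helios substitutes q_U(q_H) into its own profit: π_H = q_H(331 - 2q_H - (259 - 2q_H)/2) - 72q_H = (403/2 - q_H)q_H - 72q_H.
Maximising: ∂π_H/∂q_H = 259/2 - 2q_H = 0, giving q_H = 259/4.
Then q_U = (259 - 2·(259/4))/4 = 259/8.

64.75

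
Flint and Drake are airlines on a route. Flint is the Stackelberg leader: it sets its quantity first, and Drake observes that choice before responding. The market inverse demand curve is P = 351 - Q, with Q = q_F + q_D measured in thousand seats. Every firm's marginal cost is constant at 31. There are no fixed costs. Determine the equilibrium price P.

The follower Drake best-responds to any q_F: π_D = (351 - Q)q_D - 31q_D.
∂π_D/∂q_D = 320 - q_F - 2q_D = 0 gives the reaction function q_D = (320 - q_F)/2.
The leader anticipates this reaction. Substituting into P = 351 - Q gives P = 191 - (1/2)q_F, so π_F = (191 - (1/2)q_F)q_F - 31q_F.
Leader FOC: 160 - q_F = 0, so q_F = 160.
Then q_D = (320 - 160)/2 = 80.
Total output Q = 240, so price P = 351 - 240 = 111.

111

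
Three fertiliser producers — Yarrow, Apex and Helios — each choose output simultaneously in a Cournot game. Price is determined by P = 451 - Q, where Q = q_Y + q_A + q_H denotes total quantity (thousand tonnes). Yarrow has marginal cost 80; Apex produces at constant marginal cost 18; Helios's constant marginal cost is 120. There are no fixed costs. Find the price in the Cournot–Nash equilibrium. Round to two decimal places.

167.25

Yarrow's profit: π_Y = (451 - Q)q_Y - (80q_Y). Setting ∂π_Y/∂q_Y = 0: 371 - 2q_Y - (q_A + q_H) = 0.
Apex's profit: π_A = (451 - Q)q_A - (18q_A). Setting ∂π_A/∂q_A = 0: 433 - 2q_A - (q_Y + q_H) = 0.
Helios's profit: π_H = (451 - Q)q_H - (120q_H). Setting ∂π_H/∂q_H = 0: 331 - 2q_H - (q_Y + q_A) = 0.
Summing all 3 equations gives 1135 − 4Q = 0, hence Q = 1135/4.
Back-substituting: q_Y = (371 − 1135/4) = 349/4, q_A = (433 − 1135/4) = 597/4, q_H = (331 − 1135/4) = 189/4.
Total output Q = 1135/4, so price P = 451 - 1135/4 = 669/4.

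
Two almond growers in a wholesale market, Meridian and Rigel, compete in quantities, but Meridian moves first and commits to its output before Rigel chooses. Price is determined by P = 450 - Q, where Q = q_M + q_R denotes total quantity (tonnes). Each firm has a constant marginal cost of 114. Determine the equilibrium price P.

Solve by backward induction. Given q_M, the follower Rigel maximises π_R = (450 - q_M - q_R)q_R - 114q_R.
Setting the follower's marginal profit to zero, 336 - q_M - 2q_R = 0, i.e. q_R = (336 - q_M)/2.
Meridian substitutes q_R(q_M) into its own profit: π_M = q_M(450 - q_M - (336 - q_M)/2) - 114q_M = (282 - (1/2)q_M)q_M - 114q_M.
Maximising: ∂π_M/∂q_M = 168 - q_M = 0, giving q_M = 168.
Then q_R = (336 - 168)/2 = 84.
Total output Q = 252, so price P = 450 - 252 = 198.

198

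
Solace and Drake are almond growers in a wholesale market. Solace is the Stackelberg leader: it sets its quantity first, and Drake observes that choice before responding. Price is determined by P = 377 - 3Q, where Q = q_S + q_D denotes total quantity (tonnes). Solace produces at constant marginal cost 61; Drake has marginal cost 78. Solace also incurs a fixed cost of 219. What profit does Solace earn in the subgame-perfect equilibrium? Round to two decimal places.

4401.38

The follower Drake best-responds to any q_S: π_D = (377 - 3Q)q_D - 78q_D.
Setting the follower's marginal profit to zero, 299 - 3q_S - 6q_D = 0, i.e. q_D = (299 - 3q_S)/6.
Solace substitutes q_D(q_S) into its own profit: π_S = q_S(377 - 3q_S - (299 - 3q_S)/2) - 61q_S = (455/2 - (3/2)q_S)q_S - 61q_S.
Maximising: ∂π_S/∂q_S = 333/2 - 3q_S = 0, giving q_S = 111/2.
Then q_D = (299 - 3·(111/2))/6 = 265/12.
Price P = 377 - 3·(931/12) = 577/4.
Solace's profit: (577/4 - 61)·(111/2) - 219 = 4401.3750.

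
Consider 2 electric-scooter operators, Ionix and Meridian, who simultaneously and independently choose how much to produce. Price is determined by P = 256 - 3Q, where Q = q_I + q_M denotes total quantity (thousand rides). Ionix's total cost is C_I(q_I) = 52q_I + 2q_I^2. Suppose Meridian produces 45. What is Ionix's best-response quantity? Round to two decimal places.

With the rival's output fixed at 45, Ionix's profit is π_I = (256 - 3·45 - 3q_I)q_I - (52q_I + 2q_I²) = (121 - 3q_I)q_I - (52q_I + 2q_I²).
∂π_I/∂q_I = 69 - 10q_I = 0, so q_I = 69/10.

6.90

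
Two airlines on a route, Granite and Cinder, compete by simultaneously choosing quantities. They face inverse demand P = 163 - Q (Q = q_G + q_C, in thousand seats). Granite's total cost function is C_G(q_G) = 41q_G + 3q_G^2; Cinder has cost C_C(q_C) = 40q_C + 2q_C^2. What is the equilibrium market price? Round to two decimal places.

Granite's profit: π_G = (163 - Q)q_G - (41q_G + 3q_G²). Setting ∂π_G/∂q_G = 0: 122 - 8q_G - (q_C) = 0.
Cinder's first-order condition: 123 - 6q_C - (q_G) = 0.
Rearranging gives the reaction functions q_G = (122 - q_C)/8 and q_C = (123 - q_G)/6.
Substituting one into the other gives q_G = 609/47 and q_C = 862/47.
Total output Q = 1471/47, so price P = 163 - 1471/47 = 131.7021.

131.70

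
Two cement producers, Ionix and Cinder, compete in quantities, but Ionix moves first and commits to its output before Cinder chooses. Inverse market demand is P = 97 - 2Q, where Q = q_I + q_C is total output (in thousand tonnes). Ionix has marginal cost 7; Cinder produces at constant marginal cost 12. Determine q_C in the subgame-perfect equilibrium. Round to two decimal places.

Solve by backward induction. Given q_I, the follower Cinder maximises π_C = (97 - 2q_I - 2q_C)q_C - 12q_C.
Setting the follower's marginal profit to zero, 85 - 2q_I - 4q_C = 0, i.e. q_C = (85 - 2q_I)/4.
Ionix substitutes q_C(q_I) into its own profit: π_I = q_I(97 - 2q_I - (85 - 2q_I)/2) - 7q_I = (109/2 - q_I)q_I - 7q_I.
Maximising: ∂π_I/∂q_I = 95/2 - 2q_I = 0, giving q_I = 95/4.
Then q_C = (85 - 2·(95/4))/4 = 75/8.

9.38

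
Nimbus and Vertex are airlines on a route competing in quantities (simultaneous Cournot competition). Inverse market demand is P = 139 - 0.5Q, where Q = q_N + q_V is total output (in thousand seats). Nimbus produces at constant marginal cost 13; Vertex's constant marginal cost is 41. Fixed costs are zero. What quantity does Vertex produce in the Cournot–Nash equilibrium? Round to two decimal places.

Nimbus's profit: π_N = (139 - 0.5Q)q_N - (13q_N). Setting ∂π_N/∂q_N = 0: 126 - q_N - (1/2)(q_V) = 0.
Vertex's profit: π_V = (139 - 0.5Q)q_V - (41q_V). Setting ∂π_V/∂q_V = 0: 98 - q_V - (1/2)(q_N) = 0.
So q_N = (126 - (1/2)q_V) and q_V = (98 - (1/2)q_N).
Substituting one into the other gives q_N = 308/3 and q_V = 140/3.

46.67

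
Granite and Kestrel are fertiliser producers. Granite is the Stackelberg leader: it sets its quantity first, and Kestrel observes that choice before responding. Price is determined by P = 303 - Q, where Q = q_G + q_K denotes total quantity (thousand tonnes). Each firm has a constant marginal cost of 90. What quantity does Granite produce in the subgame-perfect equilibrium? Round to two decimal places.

106.50

Solve by backward induction. Given q_G, the follower Kestrel maximises π_K = (303 - q_G - q_K)q_K - 90q_K.
Setting the follower's marginal profit to zero, 213 - q_G - 2q_K = 0, i.e. q_K = (213 - q_G)/2.
The leader anticipates this reaction. Substituting into P = 303 - Q gives P = 393/2 - (1/2)q_G, so π_G = (393/2 - (1/2)q_G)q_G - 90q_G.
Leader FOC: 213/2 - q_G = 0, so q_G = 213/2.
Then q_K = (213 - 213/2)/2 = 213/4.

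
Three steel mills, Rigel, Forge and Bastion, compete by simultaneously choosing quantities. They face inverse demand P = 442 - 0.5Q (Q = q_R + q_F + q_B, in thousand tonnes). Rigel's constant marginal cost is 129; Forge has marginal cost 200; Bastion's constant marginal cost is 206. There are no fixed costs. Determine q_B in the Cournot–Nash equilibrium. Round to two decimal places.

76.50

Rigel's profit: π_R = (442 - 0.5Q)q_R - (129q_R). Setting ∂π_R/∂q_R = 0: 313 - q_R - (1/2)(q_F + q_B) = 0.
Forge's first-order condition: 242 - q_F - (1/2)(q_R + q_B) = 0.
Bastion's profit: π_B = (442 - 0.5Q)q_B - (206q_B). Setting ∂π_B/∂q_B = 0: 236 - q_B - (1/2)(q_R + q_F) = 0.
Summing all 3 equations gives 791 − 2Q = 0, hence Q = 791/2.
Back-substituting: q_R = (313 − 791/4)/(1/2) = 461/2, q_F = (242 − 791/4)/(1/2) = 177/2, q_B = (236 − 791/4)/(1/2) = 153/2.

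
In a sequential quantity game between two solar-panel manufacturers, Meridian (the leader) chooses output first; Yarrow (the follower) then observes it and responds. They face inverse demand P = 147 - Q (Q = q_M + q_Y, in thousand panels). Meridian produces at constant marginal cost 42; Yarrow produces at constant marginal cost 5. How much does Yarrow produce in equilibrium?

The follower Yarrow best-responds to any q_M: π_Y = (147 - Q)q_Y - 5q_Y.
Setting the follower's marginal profit to zero, 142 - q_M - 2q_Y = 0, i.e. q_Y = (142 - q_M)/2.
Meridian substitutes q_Y(q_M) into its own profit: π_M = q_M(147 - q_M - (142 - q_M)/2) - 42q_M = (76 - (1/2)q_M)q_M - 42q_M.
Maximising: ∂π_M/∂q_M = 34 - q_M = 0, giving q_M = 34.
Then q_Y = (142 - 34)/2 = 54.

54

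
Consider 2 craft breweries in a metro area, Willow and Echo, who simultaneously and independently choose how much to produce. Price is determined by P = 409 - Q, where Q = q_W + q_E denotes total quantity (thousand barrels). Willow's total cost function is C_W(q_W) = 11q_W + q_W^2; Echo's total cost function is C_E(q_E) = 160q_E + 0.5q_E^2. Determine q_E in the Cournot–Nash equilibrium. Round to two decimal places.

Willow's profit: π_W = (409 - Q)q_W - (11q_W + q_W²). Setting ∂π_W/∂q_W = 0: 398 - 4q_W - (q_E) = 0.
Echo's first-order condition: 249 - 3q_E - (q_W) = 0.
Best responses: q_W = (398 - q_E)/4, q_E = (249 - q_W)/3.
Solving the pair: q_W = 945/11, q_E = 598/11.

54.36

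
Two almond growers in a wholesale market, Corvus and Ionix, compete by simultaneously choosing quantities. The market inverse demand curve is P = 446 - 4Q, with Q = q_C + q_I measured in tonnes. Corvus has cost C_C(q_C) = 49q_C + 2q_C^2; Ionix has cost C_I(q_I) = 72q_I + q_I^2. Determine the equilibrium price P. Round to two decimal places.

239.31

Corvus's profit: π_C = (446 - 4Q)q_C - (49q_C + 2q_C²). Setting ∂π_C/∂q_C = 0: 397 - 12q_C - 4(q_I) = 0.
Ionix's profit: π_I = (446 - 4Q)q_I - (72q_I + q_I²). Setting ∂π_I/∂q_I = 0: 374 - 10q_I - 4(q_C) = 0.
So q_C = (397 - 4q_I)/12 and q_I = (374 - 4q_C)/10.
Solving the pair: q_C = 1237/52, q_I = 725/26.
Total output Q = 51.6731, so price P = 446 - 4·51.6731 = 239.3077.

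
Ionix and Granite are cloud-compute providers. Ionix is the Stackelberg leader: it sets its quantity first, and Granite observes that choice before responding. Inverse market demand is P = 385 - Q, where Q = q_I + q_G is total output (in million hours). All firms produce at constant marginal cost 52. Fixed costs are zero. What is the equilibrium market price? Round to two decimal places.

135.25

Solve by backward induction. Given q_I, the follower Granite maximises π_G = (385 - q_I - q_G)q_G - 52q_G.
Follower FOC: 333 - q_I - 2q_G = 0, so q_G(q_I) = (333 - q_I)/2.
Ionix substitutes q_G(q_I) into its own profit: π_I = q_I(385 - q_I - (333 - q_I)/2) - 52q_I = (437/2 - (1/2)q_I)q_I - 52q_I.
Maximising: ∂π_I/∂q_I = 333/2 - q_I = 0, giving q_I = 333/2.
Then q_G = (333 - 333/2)/2 = 333/4.
Total output Q = 999/4, so price P = 385 - 999/4 = 541/4.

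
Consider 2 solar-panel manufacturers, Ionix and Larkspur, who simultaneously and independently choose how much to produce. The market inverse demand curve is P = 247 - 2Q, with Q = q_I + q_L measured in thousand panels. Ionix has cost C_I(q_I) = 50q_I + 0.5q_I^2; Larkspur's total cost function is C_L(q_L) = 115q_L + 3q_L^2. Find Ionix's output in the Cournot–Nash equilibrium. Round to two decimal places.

Ionix's profit: π_I = (247 - 2Q)q_I - (50q_I + (1/2)q_I²). Setting ∂π_I/∂q_I = 0: 197 - 5q_I - 2(q_L) = 0.
Larkspur's first-order condition: 132 - 10q_L - 2(q_I) = 0.
Rearranging gives the reaction functions q_I = (197 - 2q_L)/5 and q_L = (132 - 2q_I)/10.
Solving the pair: q_I = 853/23, q_L = 133/23.

37.09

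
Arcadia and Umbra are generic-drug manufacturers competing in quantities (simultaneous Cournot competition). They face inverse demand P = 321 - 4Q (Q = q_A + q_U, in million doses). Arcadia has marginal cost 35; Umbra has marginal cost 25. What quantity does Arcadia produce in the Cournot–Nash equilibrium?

Arcadia's profit: π_A = (321 - 4Q)q_A - (35q_A). Setting ∂π_A/∂q_A = 0: 286 - 8q_A - 4(q_U) = 0.
Umbra's first-order condition: 296 - 8q_U - 4(q_A) = 0.
Rearranging gives the reaction functions q_A = (286 - 4q_U)/8 and q_U = (296 - 4q_A)/8.
Substituting one into the other gives q_A = 23 and q_U = 51/2.

23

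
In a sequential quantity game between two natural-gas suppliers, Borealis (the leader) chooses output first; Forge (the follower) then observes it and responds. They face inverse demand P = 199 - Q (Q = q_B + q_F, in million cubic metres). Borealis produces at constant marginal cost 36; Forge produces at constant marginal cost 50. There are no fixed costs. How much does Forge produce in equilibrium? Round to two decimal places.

The follower Forge best-responds to any q_B: π_F = (199 - Q)q_F - 50q_F.
Setting the follower's marginal profit to zero, 149 - q_B - 2q_F = 0, i.e. q_F = (149 - q_B)/2.
Borealis substitutes q_F(q_B) into its own profit: π_B = q_B(199 - q_B - (149 - q_B)/2) - 36q_B = (249/2 - (1/2)q_B)q_B - 36q_B.
Leader FOC: 177/2 - q_B = 0, so q_B = 177/2.
Then q_F = (149 - 177/2)/2 = 121/4.

30.25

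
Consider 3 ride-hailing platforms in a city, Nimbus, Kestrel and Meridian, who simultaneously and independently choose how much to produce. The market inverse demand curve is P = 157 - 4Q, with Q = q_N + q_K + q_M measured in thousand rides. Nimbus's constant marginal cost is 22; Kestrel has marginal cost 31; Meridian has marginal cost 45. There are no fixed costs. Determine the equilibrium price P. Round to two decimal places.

63.75

Nimbus's profit: π_N = (157 - 4Q)q_N - (22q_N). Setting ∂π_N/∂q_N = 0: 135 - 8q_N - 4(q_K + q_M) = 0.
Kestrel's first-order condition: 126 - 8q_K - 4(q_N + q_M) = 0.
Meridian's profit: π_M = (157 - 4Q)q_M - (45q_M). Setting ∂π_M/∂q_M = 0: 112 - 8q_M - 4(q_N + q_K) = 0.
Adding the 3 first-order conditions: 373 − 16Q = 0, so Q = 373/16.
Back-substituting: q_N = (135 − 373/4)/4 = 167/16, q_K = (126 − 373/4)/4 = 131/16, q_M = (112 − 373/4)/4 = 75/16.
Total output Q = 373/16, so price P = 157 - 4·(373/16) = 255/4.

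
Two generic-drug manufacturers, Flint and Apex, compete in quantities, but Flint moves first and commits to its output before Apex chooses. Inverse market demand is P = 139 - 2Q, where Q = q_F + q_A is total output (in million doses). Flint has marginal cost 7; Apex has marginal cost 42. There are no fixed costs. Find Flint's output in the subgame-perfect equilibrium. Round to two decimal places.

Solve by backward induction. Given q_F, the follower Apex maximises π_A = (139 - 2q_F - 2q_A)q_A - 42q_A.
Setting the follower's marginal profit to zero, 97 - 2q_F - 4q_A = 0, i.e. q_A = (97 - 2q_F)/4.
The leader anticipates this reaction. Substituting into P = 139 - 2Q gives P = 181/2 - q_F, so π_F = (181/2 - q_F)q_F - 7q_F.
Leader FOC: 167/2 - 2q_F = 0, so q_F = 167/4.
Then q_A = (97 - 2·(167/4))/4 = 27/8.

41.75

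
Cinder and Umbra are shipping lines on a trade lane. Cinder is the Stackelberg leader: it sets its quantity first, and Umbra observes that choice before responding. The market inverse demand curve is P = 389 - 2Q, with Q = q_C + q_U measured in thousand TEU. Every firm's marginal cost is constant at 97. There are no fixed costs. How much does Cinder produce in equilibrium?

Solve by backward induction. Given q_C, the follower Umbra maximises π_U = (389 - 2q_C - 2q_U)q_U - 97q_U.
∂π_U/∂q_U = 292 - 2q_C - 4q_U = 0 gives the reaction function q_U = (292 - 2q_C)/4.
Cinder substitutes q_U(q_C) into its own profit: π_C = q_C(389 - 2q_C - (292 - 2q_C)/2) - 97q_C = (243 - q_C)q_C - 97q_C.
The leader's first-order condition 146 - 2q_C = 0 yields q_C = 73.
Then q_U = (292 - 2·73)/4 = 73/2.

73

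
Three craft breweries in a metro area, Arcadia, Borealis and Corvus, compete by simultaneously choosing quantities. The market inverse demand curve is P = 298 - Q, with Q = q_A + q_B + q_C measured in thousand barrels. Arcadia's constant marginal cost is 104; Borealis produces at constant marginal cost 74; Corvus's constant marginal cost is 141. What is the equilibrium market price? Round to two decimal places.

Arcadia's profit: π_A = (298 - Q)q_A - (104q_A). Setting ∂π_A/∂q_A = 0: 194 - 2q_A - (q_B + q_C) = 0.
Borealis's profit: π_B = (298 - Q)q_B - (74q_B). Setting ∂π_B/∂q_B = 0: 224 - 2q_B - (q_A + q_C) = 0.
Corvus's first-order condition: 157 - 2q_C - (q_A + q_B) = 0.
Summing all 3 equations gives 575 − 4Q = 0, hence Q = 575/4.
Back-substituting: q_A = (194 − 575/4) = 201/4, q_B = (224 − 575/4) = 321/4, q_C = (157 − 575/4) = 53/4.
Total output Q = 575/4, so price P = 298 - 575/4 = 617/4.

154.25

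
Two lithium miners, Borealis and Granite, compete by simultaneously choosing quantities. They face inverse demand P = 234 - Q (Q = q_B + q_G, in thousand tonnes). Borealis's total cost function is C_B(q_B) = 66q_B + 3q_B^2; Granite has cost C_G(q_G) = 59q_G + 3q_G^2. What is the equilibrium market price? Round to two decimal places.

Borealis's profit: π_B = (234 - Q)q_B - (66q_B + 3q_B²). Setting ∂π_B/∂q_B = 0: 168 - 8q_B - (q_G) = 0.
Granite's profit: π_G = (234 - Q)q_G - (59q_G + 3q_G²). Setting ∂π_G/∂q_G = 0: 175 - 8q_G - (q_B) = 0.
Rearranging gives the reaction functions q_B = (168 - q_G)/8 and q_G = (175 - q_B)/8.
Solving the pair: q_B = 167/9, q_G = 176/9.
Total output Q = 343/9, so price P = 234 - 343/9 = 1763/9.

195.89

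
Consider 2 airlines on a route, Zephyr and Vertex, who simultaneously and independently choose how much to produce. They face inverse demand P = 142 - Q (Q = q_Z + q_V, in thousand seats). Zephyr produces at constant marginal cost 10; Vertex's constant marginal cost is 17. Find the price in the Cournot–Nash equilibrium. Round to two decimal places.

Zephyr's profit: π_Z = (142 - Q)q_Z - (10q_Z). Setting ∂π_Z/∂q_Z = 0: 132 - 2q_Z - (q_V) = 0.
Vertex's profit: π_V = (142 - Q)q_V - (17q_V). Setting ∂π_V/∂q_V = 0: 125 - 2q_V - (q_Z) = 0.
Rearranging gives the reaction functions q_Z = (132 - q_V)/2 and q_V = (125 - q_Z)/2.
Solving the pair: q_Z = 139/3, q_V = 118/3.
Total output Q = 257/3, so price P = 142 - 257/3 = 169/3.

56.33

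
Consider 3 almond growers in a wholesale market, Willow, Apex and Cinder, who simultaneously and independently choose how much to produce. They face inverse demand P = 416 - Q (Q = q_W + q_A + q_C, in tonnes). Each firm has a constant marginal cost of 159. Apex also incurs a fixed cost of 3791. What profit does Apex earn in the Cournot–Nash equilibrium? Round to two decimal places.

A representative firm's profit is π_i = q_i(416 - Q) - 159q_i.
Setting ∂π_i/∂q_i = 0 with rivals' quantities fixed: 257 - 2q_i - Σ_{j≠i} q_j = 0.
With identical firms every q_j equals q_i, so Σ_{j≠i} q_j = 2q_i and 257 = 4q_i, giving q_i = 257/4.
Price P = 416 - 771/4 = 893/4.
Apex's profit: (893/4 - 159)·(257/4) - 3791 = 337.0625.

337.06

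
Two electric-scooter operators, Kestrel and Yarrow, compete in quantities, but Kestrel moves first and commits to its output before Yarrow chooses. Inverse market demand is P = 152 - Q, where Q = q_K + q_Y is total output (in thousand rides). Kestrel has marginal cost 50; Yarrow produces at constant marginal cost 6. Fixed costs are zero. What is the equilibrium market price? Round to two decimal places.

Solve by backward induction. Given q_K, the follower Yarrow maximises π_Y = (152 - q_K - q_Y)q_Y - 6q_Y.
∂π_Y/∂q_Y = 146 - q_K - 2q_Y = 0 gives the reaction function q_Y = (146 - q_K)/2.
The leader anticipates this reaction. Substituting into P = 152 - Q gives P = 79 - (1/2)q_K, so π_K = (79 - (1/2)q_K)q_K - 50q_K.
Leader FOC: 29 - q_K = 0, so q_K = 29.
Then q_Y = (146 - 29)/2 = 117/2.
Total output Q = 175/2, so price P = 152 - 175/2 = 129/2.

64.50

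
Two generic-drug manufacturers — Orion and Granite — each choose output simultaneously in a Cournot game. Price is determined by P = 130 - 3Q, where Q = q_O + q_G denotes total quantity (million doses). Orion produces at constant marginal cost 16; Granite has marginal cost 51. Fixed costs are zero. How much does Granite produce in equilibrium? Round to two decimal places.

Orion's profit: π_O = (130 - 3Q)q_O - (16q_O). Setting ∂π_O/∂q_O = 0: 114 - 6q_O - 3(q_G) = 0.
Granite's profit: π_G = (130 - 3Q)q_G - (51q_G). Setting ∂π_G/∂q_G = 0: 79 - 6q_G - 3(q_O) = 0.
Best responses: q_O = (114 - 3q_G)/6, q_G = (79 - 3q_O)/6.
Substituting one into the other gives q_O = 149/9 and q_G = 44/9.

4.89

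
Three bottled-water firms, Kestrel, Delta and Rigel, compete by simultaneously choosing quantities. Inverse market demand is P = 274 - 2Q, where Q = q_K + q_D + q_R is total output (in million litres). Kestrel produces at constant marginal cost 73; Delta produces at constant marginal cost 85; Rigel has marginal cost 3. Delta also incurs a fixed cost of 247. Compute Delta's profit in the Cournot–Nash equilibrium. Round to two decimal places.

Kestrel's profit: π_K = (274 - 2Q)q_K - (73q_K). Setting ∂π_K/∂q_K = 0: 201 - 4q_K - 2(q_D + q_R) = 0.
Delta's first-order condition: 189 - 4q_D - 2(q_K + q_R) = 0.
Rigel's first-order condition: 271 - 4q_R - 2(q_K + q_D) = 0.
Adding the 3 first-order conditions: 661 − 8Q = 0, so Q = 661/8.
Back-substituting: q_K = (201 − 661/4)/2 = 143/8, q_D = (189 − 661/4)/2 = 95/8, q_R = (271 − 661/4)/2 = 423/8.
Price P = 274 - 2·(661/8) = 435/4.
Delta's profit: (435/4 - 85)·(95/8) - 247 = 1121/32.

35.03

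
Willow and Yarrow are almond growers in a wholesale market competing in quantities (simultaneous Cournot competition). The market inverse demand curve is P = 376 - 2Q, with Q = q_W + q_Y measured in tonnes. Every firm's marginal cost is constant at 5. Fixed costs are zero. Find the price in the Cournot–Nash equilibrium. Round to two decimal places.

Each firm earns π_i = (376 - 2Q)q_i - 5q_i.
First-order condition (treating rivals' output as given): 371 - 4q_i - 2q_j = 0.
By symmetry each firm produces the same amount; substituting q_j = q_i yields q_i = 371/6.
Total output Q = 371/3, so price P = 376 - 2·(371/3) = 386/3.

128.67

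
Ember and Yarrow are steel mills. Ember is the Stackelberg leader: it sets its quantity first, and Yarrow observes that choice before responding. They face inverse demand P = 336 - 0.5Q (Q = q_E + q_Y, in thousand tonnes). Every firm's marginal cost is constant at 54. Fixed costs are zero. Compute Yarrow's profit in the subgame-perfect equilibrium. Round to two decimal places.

9940.50

The follower Yarrow best-responds to any q_E: π_Y = (336 - 0.5Q)q_Y - 54q_Y.
Follower FOC: 282 - (1/2)q_E - q_Y = 0, so q_Y(q_E) = (282 - (1/2)q_E).
The leader anticipates this reaction. Substituting into P = 336 - 0.5Q gives P = 195 - (1/4)q_E, so π_E = (195 - (1/4)q_E)q_E - 54q_E.
The leader's first-order condition 141 - (1/2)q_E = 0 yields q_E = 282.
Then q_Y = (282 - (1/2)·282) = 141.
Price P = 336 - (1/2)·423 = 249/2.
Yarrow's profit: (249/2 - 54)·141 = 9940.5000.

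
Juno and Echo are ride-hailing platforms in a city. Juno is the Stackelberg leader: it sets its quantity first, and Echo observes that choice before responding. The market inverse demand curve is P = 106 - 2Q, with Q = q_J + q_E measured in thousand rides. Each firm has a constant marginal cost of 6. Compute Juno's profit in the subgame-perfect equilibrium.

Solve by backward induction. Given q_J, the follower Echo maximises π_E = (106 - 2q_J - 2q_E)q_E - 6q_E.
Follower FOC: 100 - 2q_J - 4q_E = 0, so q_E(q_J) = (100 - 2q_J)/4.
Juno substitutes q_E(q_J) into its own profit: π_J = q_J(106 - 2q_J - (100 - 2q_J)/2) - 6q_J = (56 - q_J)q_J - 6q_J.
Leader FOC: 50 - 2q_J = 0, so q_J = 25.
Then q_E = (100 - 2·25)/4 = 25/2.
Price P = 106 - 2·(75/2) = 31.
Juno's profit: (31 - 6)·25 = 625.

625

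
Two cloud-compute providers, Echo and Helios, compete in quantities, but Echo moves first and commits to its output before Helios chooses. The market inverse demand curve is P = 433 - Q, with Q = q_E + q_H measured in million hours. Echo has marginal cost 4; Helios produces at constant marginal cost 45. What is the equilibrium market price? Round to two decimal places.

The follower Helios best-responds to any q_E: π_H = (433 - Q)q_H - 45q_H.
Follower FOC: 388 - q_E - 2q_H = 0, so q_H(q_E) = (388 - q_E)/2.
Echo substitutes q_H(q_E) into its own profit: π_E = q_E(433 - q_E - (388 - q_E)/2) - 4q_E = (239 - (1/2)q_E)q_E - 4q_E.
The leader's first-order condition 235 - q_E = 0 yields q_E = 235.
Then q_H = (388 - 235)/2 = 153/2.
Total output Q = 623/2, so price P = 433 - 623/2 = 243/2.

121.50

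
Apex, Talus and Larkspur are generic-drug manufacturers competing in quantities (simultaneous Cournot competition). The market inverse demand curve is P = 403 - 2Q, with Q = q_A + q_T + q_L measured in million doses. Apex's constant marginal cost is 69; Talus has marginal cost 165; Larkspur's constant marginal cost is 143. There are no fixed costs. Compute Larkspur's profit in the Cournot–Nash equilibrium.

1352

Apex's profit: π_A = (403 - 2Q)q_A - (69q_A). Setting ∂π_A/∂q_A = 0: 334 - 4q_A - 2(q_T + q_L) = 0.
Talus's profit: π_T = (403 - 2Q)q_T - (165q_T). Setting ∂π_T/∂q_T = 0: 238 - 4q_T - 2(q_A + q_L) = 0.
Larkspur's first-order condition: 260 - 4q_L - 2(q_A + q_T) = 0.
Adding the 3 conditions: 832 − 4Q − 4Q = 0, i.e. Q = 104.
Back-substituting: q_A = (334 − 208)/2 = 63, q_T = (238 − 208)/2 = 15, q_L = (260 − 208)/2 = 26.
Price P = 403 - 2·104 = 195.
Larkspur's profit: (195 - 143)·26 = 1352.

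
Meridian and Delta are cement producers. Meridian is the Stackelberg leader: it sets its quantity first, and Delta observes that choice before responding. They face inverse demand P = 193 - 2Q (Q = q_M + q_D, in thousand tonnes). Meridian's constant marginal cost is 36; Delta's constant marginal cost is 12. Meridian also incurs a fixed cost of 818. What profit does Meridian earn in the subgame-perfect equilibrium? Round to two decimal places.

Solve by backward induction. Given q_M, the follower Delta maximises π_D = (193 - 2q_M - 2q_D)q_D - 12q_D.
Follower FOC: 181 - 2q_M - 4q_D = 0, so q_D(q_M) = (181 - 2q_M)/4.
Meridian substitutes q_D(q_M) into its own profit: π_M = q_M(193 - 2q_M - (181 - 2q_M)/2) - 36q_M = (205/2 - q_M)q_M - 36q_M.
Leader FOC: 133/2 - 2q_M = 0, so q_M = 133/4.
Then q_D = (181 - 2·(133/4))/4 = 229/8.
Price P = 193 - 2·(495/8) = 277/4.
Meridian's profit: (277/4 - 36)·(133/4) - 818 = 287.5625.

287.56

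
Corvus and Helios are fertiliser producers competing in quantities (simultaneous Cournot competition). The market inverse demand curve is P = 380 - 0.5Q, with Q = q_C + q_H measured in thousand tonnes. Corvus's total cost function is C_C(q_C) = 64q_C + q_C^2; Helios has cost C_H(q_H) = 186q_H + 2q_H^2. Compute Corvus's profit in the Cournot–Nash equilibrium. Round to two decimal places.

15163.15

Corvus's profit: π_C = (380 - 0.5Q)q_C - (64q_C + q_C²). Setting ∂π_C/∂q_C = 0: 316 - 3q_C - (1/2)(q_H) = 0.
Helios's first-order condition: 194 - 5q_H - (1/2)(q_C) = 0.
So q_C = (316 - (1/2)q_H)/3 and q_H = (194 - (1/2)q_C)/5.
Solving the pair: q_C = 100.5424, q_H = 1696/59.
Price P = 380 - (1/2)·129.2881 = 315.3559.
Corvus's profit: 315.3559·100.5424 - 64·100.5424 - 100.5424² = 15163.1531.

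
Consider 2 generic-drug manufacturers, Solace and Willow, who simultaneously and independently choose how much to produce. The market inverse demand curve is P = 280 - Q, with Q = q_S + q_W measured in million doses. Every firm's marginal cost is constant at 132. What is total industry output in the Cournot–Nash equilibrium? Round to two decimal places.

Each firm earns π_i = (280 - Q)q_i - 132q_i.
Setting ∂π_i/∂q_i = 0 with rivals' quantities fixed: 148 - 2q_i - q_j = 0.
With identical firms every q_j equals q_i, so q_j = q_i and 148 = 3q_i, giving q_i = 148/3.
Total output Q = 148/3 + 148/3 = 296/3.

98.67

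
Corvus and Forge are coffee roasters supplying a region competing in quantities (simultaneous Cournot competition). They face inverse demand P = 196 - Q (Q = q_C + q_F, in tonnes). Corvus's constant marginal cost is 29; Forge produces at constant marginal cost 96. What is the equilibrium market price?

107

Corvus's profit: π_C = (196 - Q)q_C - (29q_C). Setting ∂π_C/∂q_C = 0: 167 - 2q_C - (q_F) = 0.
Forge's first-order condition: 100 - 2q_F - (q_C) = 0.
Rearranging gives the reaction functions q_C = (167 - q_F)/2 and q_F = (100 - q_C)/2.
Substituting one into the other gives q_C = 78 and q_F = 11.
Total output Q = 89, so price P = 196 - 89 = 107.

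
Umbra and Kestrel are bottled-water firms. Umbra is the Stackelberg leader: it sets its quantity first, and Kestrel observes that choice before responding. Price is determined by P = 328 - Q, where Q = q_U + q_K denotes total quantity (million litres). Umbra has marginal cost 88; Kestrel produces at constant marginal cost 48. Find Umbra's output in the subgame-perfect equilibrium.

The follower Kestrel best-responds to any q_U: π_K = (328 - Q)q_K - 48q_K.
Follower FOC: 280 - q_U - 2q_K = 0, so q_K(q_U) = (280 - q_U)/2.
Umbra substitutes q_K(q_U) into its own profit: π_U = q_U(328 - q_U - (280 - q_U)/2) - 88q_U = (188 - (1/2)q_U)q_U - 88q_U.
The leader's first-order condition 100 - q_U = 0 yields q_U = 100.
Then q_K = (280 - 100)/2 = 90.

100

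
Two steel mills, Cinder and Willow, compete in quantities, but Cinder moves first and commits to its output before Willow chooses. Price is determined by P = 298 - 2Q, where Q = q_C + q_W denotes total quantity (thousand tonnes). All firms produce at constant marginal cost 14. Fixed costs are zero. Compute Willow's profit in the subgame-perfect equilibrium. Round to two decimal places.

The follower Willow best-responds to any q_C: π_W = (298 - 2Q)q_W - 14q_W.
Follower FOC: 284 - 2q_C - 4q_W = 0, so q_W(q_C) = (284 - 2q_C)/4.
Cinder substitutes q_W(q_C) into its own profit: π_C = q_C(298 - 2q_C - (284 - 2q_C)/2) - 14q_C = (156 - q_C)q_C - 14q_C.
Leader FOC: 142 - 2q_C = 0, so q_C = 71.
Then q_W = (284 - 2·71)/4 = 71/2.
Price P = 298 - 2·(213/2) = 85.
Willow's profit: (85 - 14)·(71/2) = 2520.5000.

2520.50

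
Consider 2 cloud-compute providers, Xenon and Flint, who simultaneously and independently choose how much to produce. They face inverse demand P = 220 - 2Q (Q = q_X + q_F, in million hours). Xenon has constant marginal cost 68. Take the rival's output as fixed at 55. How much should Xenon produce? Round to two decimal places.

10.50

With the rival's output fixed at 55, Xenon's profit is π_X = (220 - 2·55 - 2q_X)q_X - (68q_X) = (110 - 2q_X)q_X - (68q_X).
∂π_X/∂q_X = 42 - 4q_X = 0, so q_X = 21/2.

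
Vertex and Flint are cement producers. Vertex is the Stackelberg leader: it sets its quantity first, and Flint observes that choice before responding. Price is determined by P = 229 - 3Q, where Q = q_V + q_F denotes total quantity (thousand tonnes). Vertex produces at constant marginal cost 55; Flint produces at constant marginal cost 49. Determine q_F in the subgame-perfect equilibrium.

16

Solve by backward induction. Given q_V, the follower Flint maximises π_F = (229 - 3q_V - 3q_F)q_F - 49q_F.
∂π_F/∂q_F = 180 - 3q_V - 6q_F = 0 gives the reaction function q_F = (180 - 3q_V)/6.
The leader anticipates this reaction. Substituting into P = 229 - 3Q gives P = 139 - (3/2)q_V, so π_V = (139 - (3/2)q_V)q_V - 55q_V.
Maximising: ∂π_V/∂q_V = 84 - 3q_V = 0, giving q_V = 28.
Then q_F = (180 - 3·28)/6 = 16.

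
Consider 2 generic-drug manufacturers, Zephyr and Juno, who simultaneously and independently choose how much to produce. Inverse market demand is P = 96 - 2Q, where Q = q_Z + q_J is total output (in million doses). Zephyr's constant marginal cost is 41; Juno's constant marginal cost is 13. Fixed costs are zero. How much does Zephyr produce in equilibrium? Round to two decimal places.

Zephyr's profit: π_Z = (96 - 2Q)q_Z - (41q_Z). Setting ∂π_Z/∂q_Z = 0: 55 - 4q_Z - 2(q_J) = 0.
Juno's first-order condition: 83 - 4q_J - 2(q_Z) = 0.
Best responses: q_Z = (55 - 2q_J)/4, q_J = (83 - 2q_Z)/4.
Solving the pair: q_Z = 9/2, q_J = 37/2.

4.50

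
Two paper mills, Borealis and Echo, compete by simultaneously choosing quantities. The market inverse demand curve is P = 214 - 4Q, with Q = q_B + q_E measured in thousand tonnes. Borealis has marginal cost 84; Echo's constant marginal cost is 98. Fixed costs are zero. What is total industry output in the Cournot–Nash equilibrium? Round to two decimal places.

20.50

Borealis's profit: π_B = (214 - 4Q)q_B - (84q_B). Setting ∂π_B/∂q_B = 0: 130 - 8q_B - 4(q_E) = 0.
Echo's first-order condition: 116 - 8q_E - 4(q_B) = 0.
Best responses: q_B = (130 - 4q_E)/8, q_E = (116 - 4q_B)/8.
Substituting one into the other gives q_B = 12 and q_E = 17/2.
Total output Q = 12 + 17/2 = 41/2.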